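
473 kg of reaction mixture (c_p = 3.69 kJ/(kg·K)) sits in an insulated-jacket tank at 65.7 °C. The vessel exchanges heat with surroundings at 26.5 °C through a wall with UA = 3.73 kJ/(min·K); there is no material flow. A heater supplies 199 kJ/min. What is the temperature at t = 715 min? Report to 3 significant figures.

76.8 °C

M c_p dT/dt = −UA(T − T_amb) + Q̇.
dT/dt = (T_ss − T)/τ with T_ss = T_amb + Q̇/UA = 26.5 + 199/3.73 = 79.851 °C, τ = M c_p/UA = 473·3.69/3.73 = 467.93 min.
Solution: T(t) = T_ss + (T₀ − T_ss) e^(−t/τ).
T(715) = 79.851 + (-14.151)·0.21697 = 76.781 °C.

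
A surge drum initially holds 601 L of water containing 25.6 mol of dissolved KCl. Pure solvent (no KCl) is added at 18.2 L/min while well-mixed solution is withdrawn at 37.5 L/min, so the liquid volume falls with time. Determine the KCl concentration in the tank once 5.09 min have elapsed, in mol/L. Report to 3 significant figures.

0.0360 mol/L

Let m(t) be the amount of KCl. Volume: V(t) = V₀ + (Q_in − Q_out) t = 601 − 19.300 t; V(5.09) = 502.76 L.
No KCl enters, so dm/dt = −Q_out · (m/V).
dm/m = −Q_out dt/(V₀ − 19.300 t); integrating gives ln(m/m₀) = −(Q_out/(Q_in−Q_out)) ln(V/V₀).
m = m₀ (V₀/V)^(Q_out/(Q_in−Q_out)) = 25.6 × (601/502.76)^(-1.9430) = 18.098 mol.
C = m/V = 18.098/502.76 = 0.035997 mol/L.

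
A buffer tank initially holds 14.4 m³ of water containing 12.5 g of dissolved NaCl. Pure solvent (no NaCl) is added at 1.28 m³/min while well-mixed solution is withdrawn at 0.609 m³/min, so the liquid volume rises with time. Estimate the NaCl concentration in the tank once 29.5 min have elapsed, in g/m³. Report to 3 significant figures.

0.167 g/m³

Total volume: dV/dt = Q_in − Q_out = 0.67100 m³/min, so V(t) = 14.4 + 0.67100 t and V(29.5) = 34.195 m³.
Solute balance: dm/dt = 0 − Q_out C = −Q_out m/V(t).
dm/m = −Q_out dt/(V₀ + 0.67100 t); integrating gives ln(m/m₀) = −(Q_out/(Q_in−Q_out)) ln(V/V₀).
m = m₀ (V₀/V)^(Q_out/(Q_in−Q_out)) = 12.5 × (14.4/34.195)^(0.90760) = 5.7019 g.
C = m/V = 5.7019/34.195 = 0.16675 g/m³.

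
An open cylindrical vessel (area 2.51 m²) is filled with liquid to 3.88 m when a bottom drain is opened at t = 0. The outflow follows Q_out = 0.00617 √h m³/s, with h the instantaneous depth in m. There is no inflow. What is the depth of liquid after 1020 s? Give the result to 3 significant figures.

0.513 m

A dh/dt = −Q_out = −0.00617 √h.
This is separable: 2 d(√h)/dt = −0.00617/A, so √h = √h₀ − (0.00617/(2A)) t.
√h = √3.88 − 0.00617·1020/(2·2.51) = 1.9698 − 1.2537 = 0.71611.
h = 0.71611² = 0.51281 m.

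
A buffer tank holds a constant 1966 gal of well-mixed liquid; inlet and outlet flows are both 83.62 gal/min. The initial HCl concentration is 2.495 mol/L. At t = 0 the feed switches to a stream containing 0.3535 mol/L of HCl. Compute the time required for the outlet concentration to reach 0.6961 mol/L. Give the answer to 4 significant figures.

43.09 min

Species balance: V dC/dt = Q(C_in − C) ⇒ τ = V/Q = 23.5111 min.
C(t) = C_in + (C₀ − C_in) e^(−t/τ). Set C = 0.6961 and solve for t:
e^(−t/τ) = (C − C_in)/(C₀ − C_in) = (0.6961 − 0.3535)/(2.495 − 0.3535) = 0.159981
t = −τ ln(…) = 23.5111 × 1.83270 = 43.0888 min.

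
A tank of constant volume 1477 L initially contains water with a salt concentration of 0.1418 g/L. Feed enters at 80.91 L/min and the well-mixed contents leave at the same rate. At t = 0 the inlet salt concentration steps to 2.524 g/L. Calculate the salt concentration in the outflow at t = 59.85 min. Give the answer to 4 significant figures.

2.434 g/L

Accumulation = in − out for the solute gives V dC/dt = Q(C_in − C).
Rewrite as dC/dt + C/τ = C_in/τ, τ = V/Q = 18.2549 min.
This is linear first-order; C(t) = C_in + (C₀ − C_in) e^(−t/τ).
C(59.85) = 2.524 + (0.1418 − 2.524)·e^(−59.85/18.2549) = 2.524 + (-2.38220)·0.0376817 = 2.43423 g/L.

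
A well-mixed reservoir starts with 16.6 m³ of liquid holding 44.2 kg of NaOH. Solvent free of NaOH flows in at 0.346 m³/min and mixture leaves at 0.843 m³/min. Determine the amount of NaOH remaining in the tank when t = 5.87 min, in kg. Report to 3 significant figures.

Let m(t) be the amount of NaOH. Volume: V(t) = V₀ + (Q_in − Q_out) t = 16.6 − 0.49700 t; V(5.87) = 13.683 m³.
Species balance (pure solvent in): dm/dt = −Q_out · m/V(t).
dm/m = −Q_out dt/(V₀ − 0.49700 t); integrating gives ln(m/m₀) = −(Q_out/(Q_in−Q_out)) ln(V/V₀).
m = m₀ (V₀/V)^(Q_out/(Q_in−Q_out)) = 44.2 × (16.6/13.683)^(-1.6962) = 31.845 kg.

31.8 kg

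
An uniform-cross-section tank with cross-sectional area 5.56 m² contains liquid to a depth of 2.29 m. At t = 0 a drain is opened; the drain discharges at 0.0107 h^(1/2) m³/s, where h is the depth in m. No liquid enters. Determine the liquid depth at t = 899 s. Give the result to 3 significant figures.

With no inflow, A dh/dt = −0.0107 √h.
Separate and integrate: 2(√h − √h₀) = −(0.0107/A) t.
√h = √2.29 − 0.0107·899/(2·5.56) = 1.5133 − 0.86504 = 0.64823.
h = 0.64823² = 0.42020 m.

0.420 m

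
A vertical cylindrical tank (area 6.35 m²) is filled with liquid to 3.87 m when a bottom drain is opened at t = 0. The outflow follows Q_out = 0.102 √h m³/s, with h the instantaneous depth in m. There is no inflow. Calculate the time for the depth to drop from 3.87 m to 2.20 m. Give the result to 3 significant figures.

60.3 s

A dh/dt = −Q_out = −0.102 √h.
This is separable: 2 d(√h)/dt = −0.102/A, so √h = √h₀ − (0.102/(2A)) t.
t = 2A(√h₀ − √h)/0.102 = 2·6.35·(√3.87 − √2.20)/0.102
  = 12.700 × (1.9672 − 1.4832) / 0.102 = 60.262 s.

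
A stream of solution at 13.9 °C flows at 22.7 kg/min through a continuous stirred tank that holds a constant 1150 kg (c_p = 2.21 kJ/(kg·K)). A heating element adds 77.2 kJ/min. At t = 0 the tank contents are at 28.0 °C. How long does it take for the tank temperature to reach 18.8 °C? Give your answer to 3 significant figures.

M c_p dT/dt = ṁ c_p (T_in − T) + Q̇.
τ = M/ṁ = 50.661 min; T_ss = T_in + Q̇/(ṁ c_p) = 15.439 °C.
T(t) = T_ss + (T₀ − T_ss) e^(−t/τ). Set T = 18.8:
e^(−t/τ) = (18.8 − 15.439)/(28.0 − 15.439) = 0.26758
t = −50.661 · ln(0.26758) = 66.788 min.

66.8 min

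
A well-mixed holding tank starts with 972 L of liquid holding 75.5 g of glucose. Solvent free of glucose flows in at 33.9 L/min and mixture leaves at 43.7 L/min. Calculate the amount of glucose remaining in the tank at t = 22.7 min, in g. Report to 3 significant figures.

Total volume: dV/dt = Q_in − Q_out = -9.8000 L/min, so V(t) = 972 − 9.8000 t and V(22.7) = 749.54 L.
Solute balance: dm/dt = 0 − Q_out C = −Q_out m/V(t).
dm/m = −Q_out dt/(V₀ − 9.8000 t); integrating gives ln(m/m₀) = −(Q_out/(Q_in−Q_out)) ln(V/V₀).
m = m₀ (V₀/V)^(Q_out/(Q_in−Q_out)) = 75.5 × (972/749.54)^(-4.4592) = 23.694 g.

23.7 g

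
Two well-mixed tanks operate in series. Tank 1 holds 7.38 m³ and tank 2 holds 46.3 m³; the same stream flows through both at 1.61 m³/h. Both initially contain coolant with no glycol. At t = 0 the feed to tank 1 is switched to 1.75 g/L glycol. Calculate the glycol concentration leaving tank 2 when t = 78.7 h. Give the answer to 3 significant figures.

1.62 g/L

Time constants: τᵢ = Vᵢ/Q for each well-mixed tank.
τ₁ = 7.38/1.61 = 4.5839 h; τ₂ = 46.3/1.61 = 28.758 h.
Tank 1: C₁ = C_in(1 − e^(−t/τ₁)). Tank 2 (τ₁ ≠ τ₂): C₂ = C_in[1 − (τ₁ e^(−t/τ₁) − τ₂ e^(−t/τ₂))/(τ₁ − τ₂)].
At t = 78.7: e^(−t/τ₁) = 3.4963e-08, e^(−t/τ₂) = 0.064787.
C₂ = 1.75·[1 − (4.5839·3.4963e-08 − 28.758·0.064787)/(-24.174)] = 1.75·0.92293 = 1.6151 g/L.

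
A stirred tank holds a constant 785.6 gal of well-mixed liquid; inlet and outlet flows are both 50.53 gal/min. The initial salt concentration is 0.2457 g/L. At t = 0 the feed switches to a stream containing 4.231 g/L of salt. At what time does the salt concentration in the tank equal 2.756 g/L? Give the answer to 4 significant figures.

15.45 min

Species balance: V dC/dt = Q(C_in − C) ⇒ τ = V/Q = 15.5472 min.
C(t) = C_in + (C₀ − C_in) e^(−t/τ). Set C = 2.756 and solve for t:
e^(−t/τ) = (C − C_in)/(C₀ − C_in) = (2.756 − 4.231)/(0.2457 − 4.231) = 0.370110
t = −τ ln(…) = 15.5472 × 0.993955 = 15.4532 min.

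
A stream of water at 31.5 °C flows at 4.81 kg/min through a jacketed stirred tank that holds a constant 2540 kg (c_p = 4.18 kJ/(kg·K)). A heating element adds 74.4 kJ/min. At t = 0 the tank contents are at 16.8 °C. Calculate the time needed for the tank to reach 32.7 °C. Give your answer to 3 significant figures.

M c_p dT/dt = ṁ c_p (T_in − T) + Q̇.
τ = M/ṁ = 528.07 min; T_ss = T_in + Q̇/(ṁ c_p) = 35.200 °C.
T(t) = T_ss + (T₀ − T_ss) e^(−t/τ). Set T = 32.7:
e^(−t/τ) = (32.7 − 35.200)/(16.8 − 35.200) = 0.13589
t = −528.07 · ln(0.13589) = 1054.0 min.

1050 min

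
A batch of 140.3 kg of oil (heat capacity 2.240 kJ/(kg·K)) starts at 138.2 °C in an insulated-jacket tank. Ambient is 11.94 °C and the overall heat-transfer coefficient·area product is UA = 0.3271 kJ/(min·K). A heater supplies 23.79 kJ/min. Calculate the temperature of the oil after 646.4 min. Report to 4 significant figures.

First-law balance (no shaft work): M c_p dT/dt = −UA(T − T_amb) + Q̇.
dT/dt = (T_ss − T)/τ with T_ss = T_amb + Q̇/UA = 11.94 + 23.79/0.3271 = 84.6701 °C, τ = M c_p/UA = 140.3·2.240/0.3271 = 960.783 min.
Solution: T(t) = T_ss + (T₀ − T_ss) e^(−t/τ).
T(646.4) = 84.6701 + (53.5299)·0.510286 = 111.986 °C.

112.0 °C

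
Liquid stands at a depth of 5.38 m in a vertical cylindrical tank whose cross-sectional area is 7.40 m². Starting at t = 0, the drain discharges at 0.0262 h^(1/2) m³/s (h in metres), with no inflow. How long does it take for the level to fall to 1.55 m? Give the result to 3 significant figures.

A dh/dt = −Q_out = −0.0262 √h.
∫ h^(−1/2) dh = −(0.0262/A) ∫ dt, giving 2√h = 2√h₀ − (0.0262/A) t.
t = 2A(√h₀ − √h)/0.0262 = 2·7.40·(√5.38 − √1.55)/0.0262
  = 14.800 × (2.3195 − 1.2450) / 0.0262 = 606.97 s.

607 s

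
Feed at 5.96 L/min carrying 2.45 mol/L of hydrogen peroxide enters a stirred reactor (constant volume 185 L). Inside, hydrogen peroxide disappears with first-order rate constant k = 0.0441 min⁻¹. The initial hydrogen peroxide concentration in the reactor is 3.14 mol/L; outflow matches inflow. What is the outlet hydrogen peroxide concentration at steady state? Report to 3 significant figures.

Accumulation = in − out − consumed: V dC/dt = Q C_in − Q C − k V C.
Steady state (dC/dt = 0): C_ss = Q C_in/(Q + kV) = C_in/(1 + kV/Q).
C_ss = 5.96·2.45/(5.96 + 0.0441·185) = 14.602/14.119 = 1.0342 mol/L.

1.03 mol/L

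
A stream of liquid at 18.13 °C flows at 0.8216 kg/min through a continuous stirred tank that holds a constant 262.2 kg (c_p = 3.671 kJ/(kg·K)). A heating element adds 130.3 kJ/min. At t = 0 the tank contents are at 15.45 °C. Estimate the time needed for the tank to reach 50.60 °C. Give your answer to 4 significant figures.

463.7 min

M c_p dT/dt = ṁ c_p (T_in − T) + Q̇.
τ = M/ṁ = 319.133 min; T_ss = T_in + Q̇/(ṁ c_p) = 61.3316 °C.
T(t) = T_ss + (T₀ − T_ss) e^(−t/τ). Set T = 50.60:
e^(−t/τ) = (50.60 − 61.3316)/(15.45 − 61.3316) = 0.233897
t = −319.133 · ln(0.233897) = 463.660 min.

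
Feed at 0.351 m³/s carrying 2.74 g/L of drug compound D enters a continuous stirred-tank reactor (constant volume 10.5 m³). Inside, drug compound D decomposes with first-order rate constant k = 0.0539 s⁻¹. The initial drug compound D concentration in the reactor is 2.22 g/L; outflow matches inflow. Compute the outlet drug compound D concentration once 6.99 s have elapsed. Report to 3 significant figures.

Species balance: V dC/dt = Q C_in − Q C − k V C.
dC/dt = (Q/V) C_in − (Q/V + k) C; effective rate a = Q/V + k = 0.033429 + 0.0539 = 0.087329 s⁻¹.
C_ss = Q C_in/(Q + kV) = 1.0488 g/L; C(t) = C_ss + (C₀ − C_ss) e^(−a t).
C(6.99) = 1.0488 + (1.1712)·e^(−0.087329·6.99) = 1.0488 + (1.1712)·0.54312 = 1.6849 g/L.

1.68 g/L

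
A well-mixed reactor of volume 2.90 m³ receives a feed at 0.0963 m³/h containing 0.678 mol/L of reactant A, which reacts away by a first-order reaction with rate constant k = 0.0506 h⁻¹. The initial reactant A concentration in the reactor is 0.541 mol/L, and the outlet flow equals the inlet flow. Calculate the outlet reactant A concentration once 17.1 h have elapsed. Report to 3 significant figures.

Species balance: V dC/dt = Q C_in − Q C − k V C.
dC/dt = (Q/V) C_in − (Q/V + k) C; effective rate a = Q/V + k = 0.033207 + 0.0506 = 0.083807 h⁻¹.
C_ss = Q C_in/(Q + kV) = 0.26864 mol/L; C(t) = C_ss + (C₀ − C_ss) e^(−a t).
C(17.1) = 0.26864 + (0.27236)·e^(−0.083807·17.1) = 0.26864 + (0.27236)·0.23857 = 0.33362 mol/L.

0.334 mol/L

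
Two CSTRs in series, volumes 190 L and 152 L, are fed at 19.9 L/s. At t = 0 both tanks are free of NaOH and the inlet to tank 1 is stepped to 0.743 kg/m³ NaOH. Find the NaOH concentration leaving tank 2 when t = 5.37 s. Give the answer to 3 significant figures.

Species balance on tank i: dCᵢ/dt = (Cᵢ₋₁ − Cᵢ)/τᵢ with τᵢ = Vᵢ/Q.
τ₁ = 190/19.9 = 9.5477 s; τ₂ = 152/19.9 = 7.6382 s.
Solving the cascade with C₁(0)=C₂(0)=0 gives C₂(t) = C_in[1 − (τ₁ e^(−t/τ₁) − τ₂ e^(−t/τ₂))/(τ₁ − τ₂)].
At t = 5.37: e^(−t/τ₁) = 0.56982, e^(−t/τ₂) = 0.49507.
C₂ = 0.743·[1 − (9.5477·0.56982 − 7.6382·0.49507)/(1.9095)] = 0.743·0.13121 = 0.097486 kg/m³.

0.0975 kg/m³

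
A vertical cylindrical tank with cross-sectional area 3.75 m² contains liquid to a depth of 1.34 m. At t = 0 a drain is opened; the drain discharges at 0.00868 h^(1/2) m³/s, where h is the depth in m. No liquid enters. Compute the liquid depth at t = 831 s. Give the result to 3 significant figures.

Unsteady balance on liquid volume: A dh/dt = −0.00868 √h.
This is separable: 2 d(√h)/dt = −0.00868/A, so √h = √h₀ − (0.00868/(2A)) t.
√h = √1.34 − 0.00868·831/(2·3.75) = 1.1576 − 0.96174 = 0.19584.
h = 0.19584² = 0.038353 m.

0.0384 m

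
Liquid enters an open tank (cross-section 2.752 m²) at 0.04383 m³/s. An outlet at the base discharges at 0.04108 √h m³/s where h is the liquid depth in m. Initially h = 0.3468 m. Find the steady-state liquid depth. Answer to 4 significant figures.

1.138 m

A dh/dt = Q_in − 0.04108 √h. Steady state requires inflow = outflow:
Q_in = 0.04108 √h_ss ⇒ √h_ss = 0.04383/0.04108 = 1.06694.
h_ss = 1.06694² = 1.13837 m. (Since h₀ = 0.3468 m < h_ss, the level will rise toward this value.)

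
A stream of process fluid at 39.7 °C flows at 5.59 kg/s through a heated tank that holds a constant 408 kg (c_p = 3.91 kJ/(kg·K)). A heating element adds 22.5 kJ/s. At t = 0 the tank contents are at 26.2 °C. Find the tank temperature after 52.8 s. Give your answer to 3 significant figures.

M c_p dT/dt = ṁ c_p (T_in − T) + Q̇.
Rearrange: dT/dt = (T_ss − T)/τ with τ = M/ṁ = 72.987 s and T_ss = T_in + Q̇/(ṁ c_p) = 40.729 °C.
Solution: T(t) = T_ss + (T₀ − T_ss) e^(−t/τ).
T(52.8) = 40.729 + (-14.529)·e^(−52.8/72.987) = 40.729 + (-14.529)·0.48509 = 33.681 °C.

33.7 °C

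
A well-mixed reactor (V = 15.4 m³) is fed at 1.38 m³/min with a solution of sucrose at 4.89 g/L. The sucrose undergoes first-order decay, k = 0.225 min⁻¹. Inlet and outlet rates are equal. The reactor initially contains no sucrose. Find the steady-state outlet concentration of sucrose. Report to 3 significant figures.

V dC/dt = Q(C_in − C) − k V C.
At steady state: 0 = Q C_in − (Q + kV) C_ss, so C_ss = Q C_in/(Q + kV).
C_ss = 1.38·4.89/(1.38 + 0.225·15.4) = 6.7482/4.8450 = 1.3928 g/L.

1.39 g/L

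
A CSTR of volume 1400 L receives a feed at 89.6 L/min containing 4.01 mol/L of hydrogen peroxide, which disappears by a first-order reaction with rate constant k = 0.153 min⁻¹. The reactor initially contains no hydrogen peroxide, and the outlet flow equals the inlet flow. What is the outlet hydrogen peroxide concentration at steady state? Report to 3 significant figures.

1.18 mol/L

V dC/dt = Q(C_in − C) − k V C.
At steady state: 0 = Q C_in − (Q + kV) C_ss, so C_ss = Q C_in/(Q + kV).
C_ss = 89.6·4.01/(89.6 + 0.153·1400) = 359.30/303.80 = 1.1827 mol/L.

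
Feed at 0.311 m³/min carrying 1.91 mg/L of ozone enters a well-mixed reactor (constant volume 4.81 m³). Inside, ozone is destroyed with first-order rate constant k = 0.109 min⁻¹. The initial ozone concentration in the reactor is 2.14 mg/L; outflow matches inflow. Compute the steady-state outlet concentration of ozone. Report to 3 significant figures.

Accumulation = in − out − consumed: V dC/dt = Q C_in − Q C − k V C.
Steady state (dC/dt = 0): C_ss = Q C_in/(Q + kV) = C_in/(1 + kV/Q).
C_ss = 0.311·1.91/(0.311 + 0.109·4.81) = 0.59401/0.83529 = 0.71114 mg/L.

0.711 mg/L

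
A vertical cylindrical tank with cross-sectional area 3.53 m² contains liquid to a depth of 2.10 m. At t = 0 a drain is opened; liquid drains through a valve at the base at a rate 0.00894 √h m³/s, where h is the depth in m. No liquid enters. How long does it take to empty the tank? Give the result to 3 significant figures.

A dh/dt = −Q_out = −0.00894 √h.
Separate and integrate: 2(√h − √h₀) = −(0.00894/A) t.
Set h = 0: 2√h₀ = (0.00894/A) t_empty ⇒ t_empty = 2A√h₀/0.00894.
t_empty = 2·3.53·√2.10/0.00894 = 7.0600·1.4491/0.00894 = 1144.4 s.

1140 s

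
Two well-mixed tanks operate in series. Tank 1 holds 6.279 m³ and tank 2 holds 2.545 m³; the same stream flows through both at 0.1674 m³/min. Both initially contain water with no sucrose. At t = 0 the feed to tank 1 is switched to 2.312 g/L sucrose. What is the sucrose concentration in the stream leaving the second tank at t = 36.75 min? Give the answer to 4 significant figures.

0.9930 g/L

Each tank obeys Vᵢ dCᵢ/dt = Q(Cᵢ₋₁ − Cᵢ), so τᵢ = Vᵢ/Q.
τ₁ = 6.279/0.1674 = 37.5090 min; τ₂ = 2.545/0.1674 = 15.2031 min.
Solving the cascade with C₁(0)=C₂(0)=0 gives C₂(t) = C_in[1 − (τ₁ e^(−t/τ₁) − τ₂ e^(−t/τ₂))/(τ₁ − τ₂)].
At t = 36.75: e^(−t/τ₁) = 0.375399, e^(−t/τ₂) = 0.0891648.
C₂ = 2.312·[1 − (37.5090·0.375399 − 15.2031·0.0891648)/(22.3059)] = 2.312·0.429511 = 0.993030 g/L.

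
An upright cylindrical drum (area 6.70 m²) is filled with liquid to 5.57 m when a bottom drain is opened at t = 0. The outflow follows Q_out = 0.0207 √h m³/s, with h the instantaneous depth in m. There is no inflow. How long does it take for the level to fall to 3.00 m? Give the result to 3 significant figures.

407 s

Accumulation of liquid (constant cross-section A): A dh/dt = −0.0207 √h.
This is separable: 2 d(√h)/dt = −0.0207/A, so √h = √h₀ − (0.0207/(2A)) t.
t = 2A(√h₀ − √h)/0.0207 = 2·6.70·(√5.57 − √3.00)/0.0207
  = 13.400 × (2.3601 − 1.7321) / 0.0207 = 406.55 s.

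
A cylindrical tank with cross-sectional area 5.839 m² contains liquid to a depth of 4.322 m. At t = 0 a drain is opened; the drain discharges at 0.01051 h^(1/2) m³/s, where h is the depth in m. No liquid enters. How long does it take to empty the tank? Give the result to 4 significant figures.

2310 s

A dh/dt = −Q_out = −0.01051 √h.
Separate and integrate: 2(√h − √h₀) = −(0.01051/A) t.
Tank is empty when √h = 0: t_empty = 2A√h₀/0.01051.
t_empty = 2·5.839·√4.322/0.01051 = 11.6780·2.07894/0.01051 = 2309.98 s.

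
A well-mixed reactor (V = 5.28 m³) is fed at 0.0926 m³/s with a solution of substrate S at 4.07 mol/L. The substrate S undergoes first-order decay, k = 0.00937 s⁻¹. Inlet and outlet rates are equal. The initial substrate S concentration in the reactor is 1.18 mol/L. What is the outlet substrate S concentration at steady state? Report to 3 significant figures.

Accumulation = in − out − consumed: V dC/dt = Q C_in − Q C − k V C.
Steady state (dC/dt = 0): C_ss = Q C_in/(Q + kV) = C_in/(1 + kV/Q).
C_ss = 0.0926·4.07/(0.0926 + 0.00937·5.28) = 0.37688/0.14207 = 2.6527 mol/L.

2.65 mol/L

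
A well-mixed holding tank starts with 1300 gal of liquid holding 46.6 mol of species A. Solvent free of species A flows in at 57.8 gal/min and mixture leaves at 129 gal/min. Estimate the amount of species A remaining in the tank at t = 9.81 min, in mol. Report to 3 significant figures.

Let m(t) be the amount of species A. Volume: V(t) = V₀ + (Q_in − Q_out) t = 1300 − 71.200 t; V(9.81) = 601.53 gal.
Solute balance: dm/dt = 0 − Q_out C = −Q_out m/V(t).
Separate: dm/m = −Q_out dt/V(t) ⇒ ln(m/m₀) = −(Q_out/(Q_in−Q_out)) ln(V/V₀).
m = m₀ (V₀/V)^(Q_out/(Q_in−Q_out)) = 46.6 × (1300/601.53)^(-1.8118) = 11.535 mol.

11.5 mol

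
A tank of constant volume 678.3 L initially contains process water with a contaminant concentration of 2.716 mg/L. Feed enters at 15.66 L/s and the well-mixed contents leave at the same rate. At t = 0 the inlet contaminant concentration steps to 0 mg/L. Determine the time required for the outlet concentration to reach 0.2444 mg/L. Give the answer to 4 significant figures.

Species balance: V dC/dt = Q(C_in − C) ⇒ τ = V/Q = 43.3142 s.
C(t) = C_in + (C₀ − C_in) e^(−t/τ). Set C = 0.2444 and solve for t:
e^(−t/τ) = (C − C_in)/(C₀ − C_in) = (0.2444 − 0)/(2.716 − 0) = 0.0899853
t = −τ ln(…) = 43.3142 × 2.40811 = 104.305 s.

104.3 s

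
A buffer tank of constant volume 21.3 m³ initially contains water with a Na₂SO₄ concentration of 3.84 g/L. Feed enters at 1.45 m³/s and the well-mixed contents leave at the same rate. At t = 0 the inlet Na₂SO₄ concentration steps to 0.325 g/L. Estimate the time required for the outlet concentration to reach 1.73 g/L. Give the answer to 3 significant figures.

Transient balance on the dissolved component: V dC/dt = Q(C_in − C), so τ = V/Q = 14.690 s.
C(t) = C_in + (C₀ − C_in) e^(−t/τ). Set C = 1.73 and solve for t:
e^(−t/τ) = (C − C_in)/(C₀ − C_in) = (1.73 − 0.325)/(3.84 − 0.325) = 0.39972
t = −τ ln(…) = 14.690 × 0.91700 = 13.470 s.

13.5 s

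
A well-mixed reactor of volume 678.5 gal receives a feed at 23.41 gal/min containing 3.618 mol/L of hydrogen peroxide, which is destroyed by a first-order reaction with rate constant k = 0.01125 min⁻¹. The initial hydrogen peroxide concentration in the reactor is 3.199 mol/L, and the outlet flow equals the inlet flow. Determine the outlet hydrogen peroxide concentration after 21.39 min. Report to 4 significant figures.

Accumulation = in − out − consumed: V dC/dt = Q C_in − Q C − k V C.
dC/dt = (Q/V) C_in − (Q/V + k) C; effective rate a = Q/V + k = 0.0345026 + 0.01125 = 0.0457526 min⁻¹.
C_ss = Q C_in/(Q + kV) = 2.72838 mol/L; C(t) = C_ss + (C₀ − C_ss) e^(−a t).
C(21.39) = 2.72838 + (0.470622)·e^(−0.0457526·21.39) = 2.72838 + (0.470622)·0.375819 = 2.90525 mol/L.

2.905 mol/L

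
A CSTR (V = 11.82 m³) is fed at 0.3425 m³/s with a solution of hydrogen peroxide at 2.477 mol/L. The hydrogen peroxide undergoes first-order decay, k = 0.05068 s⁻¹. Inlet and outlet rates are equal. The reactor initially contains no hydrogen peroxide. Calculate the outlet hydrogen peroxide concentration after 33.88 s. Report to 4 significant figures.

0.8404 mol/L

V dC/dt = Q(C_in − C) − k V C.
dC/dt = (Q/V) C_in − (Q/V + k) C; effective rate a = Q/V + k = 0.0289763 + 0.05068 = 0.0796563 s⁻¹.
C_ss = Q C_in/(Q + kV) = 0.901050 mol/L; C(t) = C_ss + (C₀ − C_ss) e^(−a t).
C(33.88) = 0.901050 + (-0.901050)·e^(−0.0796563·33.88) = 0.901050 + (-0.901050)·0.0672892 = 0.840419 mol/L.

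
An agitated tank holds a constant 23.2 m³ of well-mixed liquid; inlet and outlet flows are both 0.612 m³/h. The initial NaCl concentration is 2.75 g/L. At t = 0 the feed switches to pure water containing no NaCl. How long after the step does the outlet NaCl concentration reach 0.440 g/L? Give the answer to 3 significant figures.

Transient balance on the dissolved component: V dC/dt = Q(C_in − C), so τ = V/Q = 37.908 h.
C(t) = C_in + (C₀ − C_in) e^(−t/τ). Set C = 0.440 and solve for t:
e^(−t/τ) = (C − C_in)/(C₀ − C_in) = (0.440 − 0)/(2.75 − 0) = 0.16000
t = −τ ln(…) = 37.908 × 1.8326 = 69.470 h.

69.5 h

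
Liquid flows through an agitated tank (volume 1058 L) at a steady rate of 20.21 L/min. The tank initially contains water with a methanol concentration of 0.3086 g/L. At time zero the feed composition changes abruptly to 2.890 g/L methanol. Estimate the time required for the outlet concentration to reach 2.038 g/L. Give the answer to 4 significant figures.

58.03 min

Accumulation = in − out for the solute gives V dC/dt = Q(C_in − C), so τ = V/Q = 52.3503 min.
C(t) = C_in + (C₀ − C_in) e^(−t/τ). Set C = 2.038 and solve for t:
e^(−t/τ) = (C − C_in)/(C₀ − C_in) = (2.038 − 2.890)/(0.3086 − 2.890) = 0.330053
t = −τ ln(…) = 52.3503 × 1.10850 = 58.0304 min.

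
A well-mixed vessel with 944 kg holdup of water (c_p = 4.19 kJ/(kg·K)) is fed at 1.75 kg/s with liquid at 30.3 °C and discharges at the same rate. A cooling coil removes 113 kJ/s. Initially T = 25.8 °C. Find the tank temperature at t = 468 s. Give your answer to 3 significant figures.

19.5 °C

M c_p dT/dt = ṁ c_p (T_in − T) − Q̇.
τ = M/ṁ = 539.43 s; T_ss = T_in − Q̇/(ṁ c_p) = 30.3 − 113/(1.75·4.19) = 14.889 °C.
T approaches T_ss exponentially: T(t) = T_ss + (T₀ − T_ss) e^(−t/τ).
T(468) = 14.889 + (10.911)·e^(−468/539.43) = 14.889 + (10.911)·0.41996 = 19.471 °C.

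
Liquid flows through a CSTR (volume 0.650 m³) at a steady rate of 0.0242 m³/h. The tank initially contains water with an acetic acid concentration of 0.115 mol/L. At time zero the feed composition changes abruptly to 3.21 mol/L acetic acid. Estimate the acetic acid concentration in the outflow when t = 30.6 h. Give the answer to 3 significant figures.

Species balance on the tank: V dC/dt = Q(C_in − C).
Rewrite as dC/dt + C/τ = C_in/τ, τ = V/Q = 26.860 h.
Solution: C(t) = C_in + (C₀ − C_in) e^(−t/τ).
C(30.6) = 3.21 + (0.115 − 3.21)·e^(−30.6/26.860) = 3.21 + (-3.0950)·0.32006 = 2.2194 mol/L.

2.22 mol/L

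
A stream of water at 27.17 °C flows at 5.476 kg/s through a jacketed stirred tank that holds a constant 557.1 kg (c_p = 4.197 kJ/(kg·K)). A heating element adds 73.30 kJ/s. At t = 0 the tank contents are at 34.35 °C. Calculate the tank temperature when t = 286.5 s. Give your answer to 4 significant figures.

M c_p dT/dt = ṁ c_p (T_in − T) + Q̇.
τ = M/ṁ = 101.735 s; T_ss = T_in + Q̇/(ṁ c_p) = 27.17 + 73.30/(5.476·4.197) = 30.3593 °C.
Solution: T(t) = T_ss + (T₀ − T_ss) e^(−t/τ).
T(286.5) = 30.3593 + (3.99065)·e^(−286.5/101.735) = 30.3593 + (3.99065)·0.0598362 = 30.5981 °C.

30.60 °C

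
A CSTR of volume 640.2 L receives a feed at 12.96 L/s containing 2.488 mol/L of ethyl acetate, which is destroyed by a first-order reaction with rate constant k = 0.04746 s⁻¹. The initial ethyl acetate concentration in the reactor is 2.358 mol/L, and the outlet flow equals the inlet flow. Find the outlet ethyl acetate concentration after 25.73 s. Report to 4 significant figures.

Species balance: V dC/dt = Q C_in − Q C − k V C.
This is linear with rate a = Q/V + k = 0.0677037 s⁻¹.
C_ss = Q C_in/(Q + kV) = 0.743922 mol/L; C(t) = C_ss + (C₀ − C_ss) e^(−a t).
C(25.73) = 0.743922 + (1.61408)·e^(−0.0677037·25.73) = 0.743922 + (1.61408)·0.175167 = 1.02666 mol/L.

1.027 mol/L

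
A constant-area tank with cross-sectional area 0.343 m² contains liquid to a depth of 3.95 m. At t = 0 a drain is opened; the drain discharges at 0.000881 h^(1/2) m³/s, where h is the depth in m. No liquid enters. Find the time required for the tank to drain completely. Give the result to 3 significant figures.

A dh/dt = −Q_out = −0.000881 √h.
Separate and integrate: 2(√h − √h₀) = −(0.000881/A) t.
Tank is empty when √h = 0: t_empty = 2A√h₀/0.000881.
t_empty = 2·0.343·√3.95/0.000881 = 0.68600·1.9875/0.000881 = 1547.6 s.

1550 s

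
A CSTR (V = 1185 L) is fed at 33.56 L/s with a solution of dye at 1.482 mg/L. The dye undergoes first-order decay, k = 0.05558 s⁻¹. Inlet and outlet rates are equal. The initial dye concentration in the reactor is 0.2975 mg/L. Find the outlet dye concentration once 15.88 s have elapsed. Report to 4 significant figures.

Accumulation = in − out − consumed: V dC/dt = Q C_in − Q C − k V C.
This is linear with rate a = Q/V + k = 0.0839007 s⁻¹.
C_ss = Q C_in/(Q + kV) = 0.500249 mg/L; C(t) = C_ss + (C₀ − C_ss) e^(−a t).
C(15.88) = 0.500249 + (-0.202749)·e^(−0.0839007·15.88) = 0.500249 + (-0.202749)·0.263858 = 0.446752 mg/L.

0.4468 mg/L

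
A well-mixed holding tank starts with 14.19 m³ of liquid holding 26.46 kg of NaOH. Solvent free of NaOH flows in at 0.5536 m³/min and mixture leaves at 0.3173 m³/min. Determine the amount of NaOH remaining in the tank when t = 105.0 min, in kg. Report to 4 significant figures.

6.807 kg

Let m(t) be the amount of NaOH. Volume: V(t) = V₀ + (Q_in − Q_out) t = 14.19 + 0.236300 t; V(105.0) = 39.0015 m³.
Species balance (pure solvent in): dm/dt = −Q_out · m/V(t).
dm/m = −Q_out dt/(V₀ + 0.236300 t); integrating gives ln(m/m₀) = −(Q_out/(Q_in−Q_out)) ln(V/V₀).
m = m₀ (V₀/V)^(Q_out/(Q_in−Q_out)) = 26.46 × (14.19/39.0015)^(1.34278) = 6.80730 kg.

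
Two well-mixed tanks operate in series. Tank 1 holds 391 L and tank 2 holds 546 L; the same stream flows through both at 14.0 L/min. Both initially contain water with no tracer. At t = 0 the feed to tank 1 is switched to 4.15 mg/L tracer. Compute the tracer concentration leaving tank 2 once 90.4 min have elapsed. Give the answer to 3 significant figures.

3.12 mg/L

Each tank obeys Vᵢ dCᵢ/dt = Q(Cᵢ₋₁ − Cᵢ), so τᵢ = Vᵢ/Q.
τ₁ = 391/14.0 = 27.929 min; τ₂ = 546/14.0 = 39.000 min.
Tank 1: C₁ = C_in(1 − e^(−t/τ₁)). Tank 2 (τ₁ ≠ τ₂): C₂ = C_in[1 − (τ₁ e^(−t/τ₁) − τ₂ e^(−t/τ₂))/(τ₁ − τ₂)].
At t = 90.4: e^(−t/τ₁) = 0.039288, e^(−t/τ₂) = 0.098475.
C₂ = 4.15·[1 − (27.929·0.039288 − 39.000·0.098475)/(-11.071)] = 4.15·0.75222 = 3.1217 mg/L.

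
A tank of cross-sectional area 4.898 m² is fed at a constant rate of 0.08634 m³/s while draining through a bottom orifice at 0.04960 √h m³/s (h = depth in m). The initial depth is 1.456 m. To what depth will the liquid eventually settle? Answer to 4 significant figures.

3.030 m

Mass balance (ρ constant): A dh/dt = Q_in − 0.04960 √h. At steady state dh/dt = 0:
Q_in = 0.04960 √h_ss ⇒ √h_ss = 0.08634/0.04960 = 1.74073.
h_ss = 1.74073² = 3.03013 m. (Since h₀ = 1.456 m < h_ss, the level will rise toward this value.)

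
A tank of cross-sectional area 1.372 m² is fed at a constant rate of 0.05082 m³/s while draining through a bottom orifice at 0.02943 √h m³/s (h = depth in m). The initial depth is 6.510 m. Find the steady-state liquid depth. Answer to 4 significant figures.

2.982 m

A dh/dt = Q_in − 0.02943 √h. Steady state requires inflow = outflow:
Q_in = 0.02943 √h_ss ⇒ √h_ss = 0.05082/0.02943 = 1.72681.
h_ss = 1.72681² = 2.98187 m. (Since h₀ = 6.510 m > h_ss, the level will fall toward this value.)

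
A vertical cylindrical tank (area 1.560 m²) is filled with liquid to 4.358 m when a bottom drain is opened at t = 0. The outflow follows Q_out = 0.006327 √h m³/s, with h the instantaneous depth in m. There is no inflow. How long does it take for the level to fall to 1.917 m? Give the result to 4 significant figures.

A dh/dt = −Q_out = −0.006327 √h.
Separate and integrate: 2(√h − √h₀) = −(0.006327/A) t.
t = 2A(√h₀ − √h)/0.006327 = 2·1.560·(√4.358 − √1.917)/0.006327
  = 3.12000 × (2.08758 − 1.38456) / 0.006327 = 346.679 s.

346.7 s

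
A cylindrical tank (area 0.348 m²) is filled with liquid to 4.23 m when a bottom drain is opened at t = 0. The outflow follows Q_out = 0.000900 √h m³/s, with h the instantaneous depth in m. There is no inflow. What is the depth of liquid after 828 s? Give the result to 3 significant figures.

A dh/dt = −Q_out = −0.000900 √h.
∫ h^(−1/2) dh = −(0.000900/A) ∫ dt, giving 2√h = 2√h₀ − (0.000900/A) t.
√h = √4.23 − 0.000900·828/(2·0.348) = 2.0567 − 1.0707 = 0.98601.
h = 0.98601² = 0.97221 m.

0.972 m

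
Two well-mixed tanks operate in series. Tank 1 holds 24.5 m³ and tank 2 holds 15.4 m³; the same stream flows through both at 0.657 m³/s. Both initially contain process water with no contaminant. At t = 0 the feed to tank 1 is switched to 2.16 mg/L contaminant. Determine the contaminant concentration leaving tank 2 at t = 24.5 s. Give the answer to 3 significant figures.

Species balance on tank i: dCᵢ/dt = (Cᵢ₋₁ − Cᵢ)/τᵢ with τᵢ = Vᵢ/Q.
τ₁ = 24.5/0.657 = 37.291 s; τ₂ = 15.4/0.657 = 23.440 s.
Tank 1: C₁ = C_in(1 − e^(−t/τ₁)). Tank 2 (τ₁ ≠ τ₂): C₂ = C_in[1 − (τ₁ e^(−t/τ₁) − τ₂ e^(−t/τ₂))/(τ₁ − τ₂)].
At t = 24.5: e^(−t/τ₁) = 0.51840, e^(−t/τ₂) = 0.35161.
C₂ = 2.16·[1 − (37.291·0.51840 − 23.440·0.35161)/(13.851)] = 2.16·0.19933 = 0.43056 mg/L.

0.431 mg/L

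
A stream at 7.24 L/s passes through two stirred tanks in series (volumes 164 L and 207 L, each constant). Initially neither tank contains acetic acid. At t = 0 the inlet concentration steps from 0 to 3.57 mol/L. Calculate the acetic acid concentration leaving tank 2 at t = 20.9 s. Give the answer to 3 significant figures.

0.708 mol/L

Species balance on tank i: dCᵢ/dt = (Cᵢ₋₁ − Cᵢ)/τᵢ with τᵢ = Vᵢ/Q.
τ₁ = 164/7.24 = 22.652 s; τ₂ = 207/7.24 = 28.591 s.
Solving the cascade with C₁(0)=C₂(0)=0 gives C₂(t) = C_in[1 − (τ₁ e^(−t/τ₁) − τ₂ e^(−t/τ₂))/(τ₁ − τ₂)].
At t = 20.9: e^(−t/τ₁) = 0.39746, e^(−t/τ₂) = 0.48143.
C₂ = 3.57·[1 − (22.652·0.39746 − 28.591·0.48143)/(-5.9392)] = 3.57·0.19832 = 0.70799 mol/L.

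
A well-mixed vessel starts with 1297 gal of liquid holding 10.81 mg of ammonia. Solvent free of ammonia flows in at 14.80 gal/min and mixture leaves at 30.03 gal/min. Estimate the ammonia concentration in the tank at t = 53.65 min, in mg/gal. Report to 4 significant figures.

0.003172 mg/gal

Total volume: dV/dt = Q_in − Q_out = -15.2300 gal/min, so V(t) = 1297 − 15.2300 t and V(53.65) = 479.910 gal.
No ammonia enters, so dm/dt = −Q_out · (m/V).
dm/m = −Q_out dt/(V₀ − 15.2300 t); integrating gives ln(m/m₀) = −(Q_out/(Q_in−Q_out)) ln(V/V₀).
m = m₀ (V₀/V)^(Q_out/(Q_in−Q_out)) = 10.81 × (1297/479.910)^(-1.97177) = 1.52215 mg.
C = m/V = 1.52215/479.910 = 0.00317173 mg/gal.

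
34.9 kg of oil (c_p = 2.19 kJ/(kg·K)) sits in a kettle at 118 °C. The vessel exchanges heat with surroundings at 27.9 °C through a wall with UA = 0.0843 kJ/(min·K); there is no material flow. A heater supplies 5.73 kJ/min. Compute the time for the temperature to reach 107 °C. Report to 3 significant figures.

M c_p dT/dt = −UA(T − T_amb) + Q̇.
τ = M c_p/UA = 906.65 min; T_ss = T_amb + Q̇/UA = 27.9 + 5.73/0.0843 = 95.872 °C.
T(t) = T_ss + (T₀ − T_ss)e^(−t/τ); set T = 107:
t = −τ ln[(T − T_ss)/(T₀ − T_ss)] = −906.65 · ln(0.50290) = 623.20 min.

623 min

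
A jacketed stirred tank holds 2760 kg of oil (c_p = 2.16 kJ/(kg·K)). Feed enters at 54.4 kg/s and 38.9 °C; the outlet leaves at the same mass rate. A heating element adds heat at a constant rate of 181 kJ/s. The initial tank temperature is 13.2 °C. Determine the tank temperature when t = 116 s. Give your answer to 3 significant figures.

37.7 °C

Heat balance on the well-mixed liquid: M c_p dT/dt = ṁ c_p (T_in − T) + 181.
Rearrange: dT/dt = (T_ss − T)/τ with τ = M/ṁ = 50.735 s and T_ss = T_in + Q̇/(ṁ c_p) = 40.440 °C.
Solution: T(t) = T_ss + (T₀ − T_ss) e^(−t/τ).
T(116) = 40.440 + (-27.240)·e^(−116/50.735) = 40.440 + (-27.240)·0.10163 = 37.672 °C.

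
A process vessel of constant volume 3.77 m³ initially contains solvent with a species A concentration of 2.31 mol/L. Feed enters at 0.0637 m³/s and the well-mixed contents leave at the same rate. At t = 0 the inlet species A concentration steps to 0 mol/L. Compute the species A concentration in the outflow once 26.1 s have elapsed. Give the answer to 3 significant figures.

1.49 mol/L

Accumulation = in − out for the solute gives V dC/dt = Q(C_in − C).
So dC/dt = (C_in − C)/τ with τ = V/Q = 3.77/0.0637 = 59.184 s.
This is linear first-order; C(t) = C_in + (C₀ − C_in) e^(−t/τ).
C(26.1) = 0 + (2.31 − 0)·e^(−26.1/59.184) = 0 + (2.3100)·0.64339 = 1.4862 mol/L.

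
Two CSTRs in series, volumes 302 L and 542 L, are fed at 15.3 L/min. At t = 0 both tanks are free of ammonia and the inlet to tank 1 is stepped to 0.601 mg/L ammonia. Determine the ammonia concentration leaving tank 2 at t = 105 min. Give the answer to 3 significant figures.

0.535 mg/L

Each tank obeys Vᵢ dCᵢ/dt = Q(Cᵢ₋₁ − Cᵢ), so τᵢ = Vᵢ/Q.
τ₁ = 302/15.3 = 19.739 min; τ₂ = 542/15.3 = 35.425 min.
Tank 1: C₁ = C_in(1 − e^(−t/τ₁)). Tank 2 (τ₁ ≠ τ₂): C₂ = C_in[1 − (τ₁ e^(−t/τ₁) − τ₂ e^(−t/τ₂))/(τ₁ − τ₂)].
At t = 105: e^(−t/τ₁) = 0.0048950, e^(−t/τ₂) = 0.051611.
C₂ = 0.601·[1 − (19.739·0.0048950 − 35.425·0.051611)/(-15.686)] = 0.601·0.88960 = 0.53465 mg/L.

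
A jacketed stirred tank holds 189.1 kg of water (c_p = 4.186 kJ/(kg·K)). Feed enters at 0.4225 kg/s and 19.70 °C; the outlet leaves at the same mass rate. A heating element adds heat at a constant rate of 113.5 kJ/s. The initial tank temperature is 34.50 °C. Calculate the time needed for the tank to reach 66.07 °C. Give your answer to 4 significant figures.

456.5 s

M c_p dT/dt = ṁ c_p (T_in − T) + Q̇.
τ = M/ṁ = 447.574 s; T_ss = T_in + Q̇/(ṁ c_p) = 83.8756 °C.
T(t) = T_ss + (T₀ − T_ss) e^(−t/τ). Set T = 66.07:
e^(−t/τ) = (66.07 − 83.8756)/(34.50 − 83.8756) = 0.360615
t = −447.574 · ln(0.360615) = 456.500 s.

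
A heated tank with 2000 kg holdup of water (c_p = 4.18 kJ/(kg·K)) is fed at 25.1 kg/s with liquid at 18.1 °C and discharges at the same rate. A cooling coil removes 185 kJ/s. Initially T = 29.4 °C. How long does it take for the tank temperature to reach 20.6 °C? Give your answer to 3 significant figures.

89.2 s

M c_p dT/dt = ṁ c_p (T_in − T) − Q̇.
τ = M/ṁ = 79.681 s; T_ss = T_in − Q̇/(ṁ c_p) = 16.337 °C.
T(t) = T_ss + (T₀ − T_ss) e^(−t/τ). Set T = 20.6:
e^(−t/τ) = (20.6 − 16.337)/(29.4 − 16.337) = 0.32636
t = −79.681 · ln(0.32636) = 89.224 s.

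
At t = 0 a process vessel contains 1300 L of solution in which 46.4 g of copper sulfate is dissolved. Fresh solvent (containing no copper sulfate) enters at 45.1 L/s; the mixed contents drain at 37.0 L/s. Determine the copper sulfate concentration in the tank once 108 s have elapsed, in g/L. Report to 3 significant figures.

0.00203 g/L

Let m(t) be the amount of copper sulfate. Volume: V(t) = V₀ + (Q_in − Q_out) t = 1300 + 8.1000 t; V(108) = 2174.8 L.
Solute balance: dm/dt = 0 − Q_out C = −Q_out m/V(t).
Separate: dm/m = −Q_out dt/V(t) ⇒ ln(m/m₀) = −(Q_out/(Q_in−Q_out)) ln(V/V₀).
m = m₀ (V₀/V)^(Q_out/(Q_in−Q_out)) = 46.4 × (1300/2174.8)^(4.5679) = 4.4228 g.
C = m/V = 4.4228/2174.8 = 0.0020337 g/L.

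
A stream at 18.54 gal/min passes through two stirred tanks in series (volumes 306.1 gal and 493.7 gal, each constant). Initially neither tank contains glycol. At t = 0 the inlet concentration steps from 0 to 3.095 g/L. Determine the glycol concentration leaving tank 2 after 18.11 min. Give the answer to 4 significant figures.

0.6552 g/L

Species balance on tank i: dCᵢ/dt = (Cᵢ₋₁ − Cᵢ)/τᵢ with τᵢ = Vᵢ/Q.
τ₁ = 306.1/18.54 = 16.5102 min; τ₂ = 493.7/18.54 = 26.6289 min.
Tank 1: C₁ = C_in(1 − e^(−t/τ₁)). Tank 2 (τ₁ ≠ τ₂): C₂ = C_in[1 − (τ₁ e^(−t/τ₁) − τ₂ e^(−t/τ₂))/(τ₁ − τ₂)].
At t = 18.11: e^(−t/τ₁) = 0.333906, e^(−t/τ₂) = 0.506572.
C₂ = 3.095·[1 − (16.5102·0.333906 − 26.6289·0.506572)/(-10.1187)] = 3.095·0.211695 = 0.655195 g/L.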